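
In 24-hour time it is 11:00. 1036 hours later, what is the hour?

15

Dividing 1036 by 24 gives quotient 43 and remainder 4.
(11 + 4) mod 24 = 15.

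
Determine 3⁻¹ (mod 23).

8

23 = 7·3 + 2
3 = 1·2 + 1
2 = 2·1 + 0
Back-substituting gives 3·8 ≡ 1 (mod 23).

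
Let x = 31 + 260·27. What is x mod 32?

11

260·27 = 7020.
7020 − 219·32 = 12, so 7020 ≡ 12 (mod 32).
(31 + 12) mod 32 = 11.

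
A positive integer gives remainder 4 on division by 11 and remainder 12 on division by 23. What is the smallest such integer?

81

x ≡ 4 (mod 11) gives x ∈ {4, 15, 26, 37, 48, 59, 70, 81}.
The first of these with x mod 23 = 12 is 81.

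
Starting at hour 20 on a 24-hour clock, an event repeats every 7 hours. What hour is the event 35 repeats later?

35·7 = 245.
Dividing 245 by 24 gives quotient 10 and remainder 5.
(20 + 5) mod 24 = 1.

1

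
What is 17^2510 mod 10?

9

Powers of 7 mod 10 repeat with period 4: 7, 9, 3, 1.
2510 mod 4 = 2, so the last digit matches 7^2 = 9.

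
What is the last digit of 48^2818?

The units digit of 48^n cycles with period 4: 8, 4, 2, 6, …
2818 mod 4 = 2, so the last digit matches 8^2 = 4.

4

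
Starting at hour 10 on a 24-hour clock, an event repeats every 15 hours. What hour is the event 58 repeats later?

16

58·15 = 870.
870 mod 24 = 6 (since 36·24 = 864).
(10 + 6) mod 24 = 16.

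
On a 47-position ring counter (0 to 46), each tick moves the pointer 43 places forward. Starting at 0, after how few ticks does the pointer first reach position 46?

12

43⁻¹ ≡ 35 (mod 47) because 43·35 = 1505 = 32·47 + 1.
So x ≡ 35·46 = 1610 ≡ 12 (mod 47).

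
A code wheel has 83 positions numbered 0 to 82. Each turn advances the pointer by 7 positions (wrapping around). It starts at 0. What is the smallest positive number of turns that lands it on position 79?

The inverse of 7 mod 83 is 12 (since 7·12 = 84 ≡ 1).
So x ≡ 12·79 = 948 ≡ 35 (mod 83).
Check: 7·35 = 245 = 2·83 + 79.

35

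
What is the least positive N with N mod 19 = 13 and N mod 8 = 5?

13

x ≡ 5 (mod 8) gives x ∈ {5, 13}.
The first of these with x mod 19 = 13 is 13.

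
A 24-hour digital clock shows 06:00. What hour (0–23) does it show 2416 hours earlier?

2416 mod 24 = 16 (since 100·24 = 2400).
(6 − 16) mod 24 = 14.

14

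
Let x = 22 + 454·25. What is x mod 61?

454·25 = 11350.
11350 mod 61 = 4 (since 186·61 = 11346).
(22 + 4) mod 61 = 26.

26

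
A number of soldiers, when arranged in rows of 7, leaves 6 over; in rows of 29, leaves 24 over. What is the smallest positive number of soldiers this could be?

111

x ≡ 6 (mod 7) gives x ∈ {6, 13, 20, 27, 34, 41, 48, 55, …}.
The first of these with x mod 29 = 24 is 111.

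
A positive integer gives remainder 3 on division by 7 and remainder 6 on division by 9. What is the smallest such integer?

Since 9·4 ≡ 1 (mod 7), take x = 6 + 9·((3−6)·4 mod 7) = 6 + 9·2 = 24.
Check: 24 mod 7 = 3, 24 mod 9 = 6.

24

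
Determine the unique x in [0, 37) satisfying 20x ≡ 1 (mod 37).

20⁻¹ ≡ 13 (mod 37) because 20·13 = 260 = 7·37 + 1.
So x ≡ 13·1 = 13 ≡ 13 (mod 37).
Check: 20·13 = 260 = 7·37 + 1.

13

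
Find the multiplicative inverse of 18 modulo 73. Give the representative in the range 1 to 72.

18·69 = 1242 = 17·73 + 1, so 18⁻¹ ≡ 69 (mod 73).

69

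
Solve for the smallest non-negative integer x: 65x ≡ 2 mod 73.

18

The inverse of 65 mod 73 is 9 (since 65·9 = 585 ≡ 1).
Multiplying both sides by 9: x ≡ 9·2 = 18 ≡ 18 (mod 73).
Check: 65·18 = 1170 = 16·73 + 2.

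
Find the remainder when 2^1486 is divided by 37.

25

Square-and-reduce mod 37: 2^1≡2, 2^2≡4, 2^4≡16, 2^8≡34, 2^16≡9, 2^32≡7, 2^64≡12, 2^128≡33, 2^256≡16, 2^512≡34, 2^1024≡9.
1486 = 2 + 4 + 8 + 64 + 128 + 256 + 1024, so 2^1486 ≡ 4·16·34·12·33·16·9 ≡ 25 (mod 37).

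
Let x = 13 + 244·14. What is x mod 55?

19

244·14 = 3416.
Dividing 3416 by 55 gives quotient 62 and remainder 6.
(13 + 6) mod 55 = 19.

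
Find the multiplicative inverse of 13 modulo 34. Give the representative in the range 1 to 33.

21

34 = 2·13 + 8
13 = 1·8 + 5
8 = 1·5 + 3
5 = 1·3 + 2
3 = 1·2 + 1
2 = 2·1 + 0
Back-substituting gives 13·21 ≡ 1 (mod 34).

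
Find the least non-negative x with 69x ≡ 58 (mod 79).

The inverse of 69 mod 79 is 71 (since 69·71 = 4899 ≡ 1).
So x ≡ 71·58 = 4118 ≡ 10 (mod 79).

10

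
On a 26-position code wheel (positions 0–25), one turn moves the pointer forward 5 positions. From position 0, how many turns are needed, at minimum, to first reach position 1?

21

5·21 = 105 = 4·26 + 1, so 5⁻¹ ≡ 21 (mod 26).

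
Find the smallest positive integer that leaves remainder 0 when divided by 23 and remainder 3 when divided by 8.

115

x ≡ 3 (mod 8) gives x ∈ {3, 11, 19, 27, 35, 43, 51, 59, …}.
The first of these with x mod 23 = 0 is 115.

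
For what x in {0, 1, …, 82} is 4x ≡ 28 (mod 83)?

4⁻¹ ≡ 21 (mod 83) because 4·21 = 84 = 1·83 + 1.
Multiplying both sides by 21: x ≡ 21·28 = 588 ≡ 7 (mod 83).
Check: 4·7 = 28 = 0·83 + 28.

7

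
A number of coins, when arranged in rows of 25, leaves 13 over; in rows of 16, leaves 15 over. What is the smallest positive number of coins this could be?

63

x ≡ 15 (mod 16) gives x ∈ {15, 31, 47, 63}.
The first of these with x mod 25 = 13 is 63.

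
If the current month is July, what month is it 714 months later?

January

714 − 59·12 = 6, so 714 ≡ 6 (mod 12).
July + 6 months → January.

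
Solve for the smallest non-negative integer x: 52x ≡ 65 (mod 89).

The inverse of 52 mod 89 is 12 (since 52·12 = 624 ≡ 1).
Multiplying both sides by 12: x ≡ 12·65 = 780 ≡ 68 (mod 89).

68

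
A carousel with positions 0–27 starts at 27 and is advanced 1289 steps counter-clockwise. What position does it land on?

1289 = 46·28 + 1, so 1289 mod 28 = 1.
(27 − 1) mod 28 = 26.

26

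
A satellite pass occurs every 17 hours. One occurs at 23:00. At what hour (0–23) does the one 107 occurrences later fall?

18

107·17 = 1819.
1819 mod 24 = 19 (since 75·24 = 1800).
(23 + 19) mod 24 = 18.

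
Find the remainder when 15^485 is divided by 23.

By repeated squaring mod 23: 15^1≡15, 15^2≡18, 15^4≡2, 15^8≡4, 15^16≡16, 15^32≡3, 15^64≡9, 15^128≡12, 15^256≡6.
485 = 1 + 4 + 32 + 64 + 128 + 256, so 15^485 ≡ 15·2·3·9·12·6 ≡ 15 (mod 23).

15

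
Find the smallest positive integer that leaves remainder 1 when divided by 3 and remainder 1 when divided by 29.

1

x ≡ 1 (mod 3) gives x ∈ {1}.
The first of these with x mod 29 = 1 is 1.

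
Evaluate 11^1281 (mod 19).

Square-and-reduce mod 19: 11^1≡11, 11^2≡7, 11^4≡11, 11^8≡7, 11^16≡11, 11^32≡7, 11^64≡11, 11^128≡7, 11^256≡11, 11^512≡7, 11^1024≡11.
Since 1281 = 1 + 256 + 1024 in binary, 11^1281 ≡ 11·11·11 ≡ 1 (mod 19).

1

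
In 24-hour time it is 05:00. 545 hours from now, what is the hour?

545 = 22·24 + 17, so 545 mod 24 = 17.
(5 + 17) mod 24 = 22.

22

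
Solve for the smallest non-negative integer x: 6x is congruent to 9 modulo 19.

11

The inverse of 6 mod 19 is 16 (since 6·16 = 96 ≡ 1).
Multiplying both sides by 16: x ≡ 16·9 = 144 ≡ 11 (mod 19).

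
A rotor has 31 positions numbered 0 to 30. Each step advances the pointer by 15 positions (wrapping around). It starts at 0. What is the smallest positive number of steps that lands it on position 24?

15⁻¹ ≡ 29 (mod 31) because 15·29 = 435 = 14·31 + 1.
So x ≡ 29·24 = 696 ≡ 14 (mod 31).

14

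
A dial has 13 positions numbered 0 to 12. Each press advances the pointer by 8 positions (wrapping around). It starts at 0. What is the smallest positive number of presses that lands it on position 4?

8⁻¹ ≡ 5 (mod 13) because 8·5 = 40 = 3·13 + 1.
Multiplying both sides by 5: x ≡ 5·4 = 20 ≡ 7 (mod 13).

7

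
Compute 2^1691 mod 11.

2

Square-and-reduce mod 11: 2^1≡2, 2^2≡4, 2^4≡5, 2^8≡3, 2^16≡9, 2^32≡4, 2^64≡5, 2^128≡3, 2^256≡9, 2^512≡4, 2^1024≡5.
1691 = 1 + 2 + 8 + 16 + 128 + 512 + 1024, so 2^1691 ≡ 2·4·3·9·3·4·5 ≡ 2 (mod 11).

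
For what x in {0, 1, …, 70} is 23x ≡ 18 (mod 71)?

23⁻¹ ≡ 34 (mod 71) because 23·34 = 782 = 11·71 + 1.
Multiplying both sides by 34: x ≡ 34·18 = 612 ≡ 44 (mod 71).

44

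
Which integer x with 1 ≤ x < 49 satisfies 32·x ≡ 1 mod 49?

23

32·23 = 736 = 15·49 + 1, so 32⁻¹ ≡ 23 (mod 49).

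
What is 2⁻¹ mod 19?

10

19 = 9·2 + 1
2 = 2·1 + 0
Back-substituting gives 2·10 ≡ 1 (mod 19).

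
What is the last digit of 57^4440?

Last digits of 7^n: 7, 9, 3, 1 (period 4).
4440 leaves remainder 0 on division by 4, so 57^4440 ends in 1.

1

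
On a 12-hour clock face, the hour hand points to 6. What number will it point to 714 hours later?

714 − 59·12 = 6, so 714 ≡ 6 (mod 12).
6 + 6 → 12 on a 12-hour dial.

12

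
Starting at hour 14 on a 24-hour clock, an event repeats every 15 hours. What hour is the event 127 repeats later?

23

127·15 = 1905.
1905 = 79·24 + 9, so 1905 mod 24 = 9.
(14 + 9) mod 24 = 23.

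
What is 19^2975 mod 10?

9

The units digit of 19^n cycles with period 2: 9, 1, …
2975 leaves remainder 1 on division by 2, so 19^2975 ends in 9.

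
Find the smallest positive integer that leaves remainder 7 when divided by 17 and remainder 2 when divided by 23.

x ≡ 7 (mod 17) gives x ∈ {7, 24, 41, 58, 75, 92, 109, 126, …}.
The first of these with x mod 23 = 2 is 347.

347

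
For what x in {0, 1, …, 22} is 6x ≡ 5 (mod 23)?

The inverse of 6 mod 23 is 4 (since 6·4 = 24 ≡ 1).
Multiplying both sides by 4: x ≡ 4·5 = 20 ≡ 20 (mod 23).

20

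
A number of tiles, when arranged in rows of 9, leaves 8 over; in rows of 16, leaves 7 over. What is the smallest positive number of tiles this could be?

x ≡ 8 (mod 9) gives x ∈ {8, 17, 26, 35, 44, 53, 62, 71}.
The first of these with x mod 16 = 7 is 71.

71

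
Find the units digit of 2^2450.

Powers of 2 mod 10 repeat with period 4: 2, 4, 8, 6.
2450 leaves remainder 2 on division by 4, so 2^2450 ends in 4.

4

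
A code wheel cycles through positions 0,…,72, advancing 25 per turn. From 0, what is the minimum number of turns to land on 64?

The inverse of 25 mod 73 is 38 (since 25·38 = 950 ≡ 1).
Multiplying both sides by 38: x ≡ 38·64 = 2432 ≡ 23 (mod 73).
Check: 25·23 = 575 = 7·73 + 64.

23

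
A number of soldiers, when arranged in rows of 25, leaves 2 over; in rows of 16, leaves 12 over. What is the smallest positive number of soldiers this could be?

252

Since 16·11 ≡ 1 (mod 25), take x = 12 + 16·((2−12)·11 mod 25) = 12 + 16·15 = 252.
Check: 252 mod 25 = 2, 252 mod 16 = 12.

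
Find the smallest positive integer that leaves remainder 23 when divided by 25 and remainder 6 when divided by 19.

348

Since 19·4 ≡ 1 (mod 25), take x = 6 + 19·((23−6)·4 mod 25) = 6 + 19·18 = 348.
Check: 348 mod 25 = 23, 348 mod 19 = 6.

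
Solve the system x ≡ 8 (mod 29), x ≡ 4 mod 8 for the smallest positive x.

124

x ≡ 4 (mod 8) gives x ∈ {4, 12, 20, 28, 36, 44, 52, 60, …}.
The first of these with x mod 29 = 8 is 124.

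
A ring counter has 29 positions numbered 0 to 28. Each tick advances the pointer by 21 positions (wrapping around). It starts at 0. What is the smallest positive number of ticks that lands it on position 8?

The inverse of 21 mod 29 is 18 (since 21·18 = 378 ≡ 1).
So x ≡ 18·8 = 144 ≡ 28 (mod 29).

28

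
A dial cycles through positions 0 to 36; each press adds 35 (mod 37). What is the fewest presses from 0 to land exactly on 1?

35·18 = 630 = 17·37 + 1, so 35⁻¹ ≡ 18 (mod 37).

18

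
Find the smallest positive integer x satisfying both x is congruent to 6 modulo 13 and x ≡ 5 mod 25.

305

Since 25·12 ≡ 1 (mod 13), take x = 5 + 25·((6−5)·12 mod 13) = 5 + 25·12 = 305.
Check: 305 mod 13 = 6, 305 mod 25 = 5.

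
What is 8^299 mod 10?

2

Last digits of 8^n: 8, 4, 2, 6 (period 4).
299 mod 4 = 3, so the last digit matches 8^3 = 2.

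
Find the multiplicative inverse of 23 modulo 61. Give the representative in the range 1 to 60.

8

61 = 2·23 + 15
23 = 1·15 + 8
15 = 1·8 + 7
8 = 1·7 + 1
7 = 7·1 + 0
Back-substituting gives 23·8 ≡ 1 (mod 61).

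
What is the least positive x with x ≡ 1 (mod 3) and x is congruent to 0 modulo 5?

10

x ≡ 1 (mod 3) gives x ∈ {1, 4, 7, 10}.
The first of these with x mod 5 = 0 is 10.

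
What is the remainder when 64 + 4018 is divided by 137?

109

4018 = 29·137 + 45, so 4018 mod 137 = 45.
(64 + 45) mod 137 = 109.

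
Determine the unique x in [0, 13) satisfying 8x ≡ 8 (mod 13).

8⁻¹ ≡ 5 (mod 13) because 8·5 = 40 = 3·13 + 1.
Multiplying both sides by 5: x ≡ 5·8 = 40 ≡ 1 (mod 13).

1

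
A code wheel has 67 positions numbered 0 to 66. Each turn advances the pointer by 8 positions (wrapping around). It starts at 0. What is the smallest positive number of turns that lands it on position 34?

8⁻¹ ≡ 42 (mod 67) because 8·42 = 336 = 5·67 + 1.
So x ≡ 42·34 = 1428 ≡ 21 (mod 67).
Check: 8·21 = 168 = 2·67 + 34.

21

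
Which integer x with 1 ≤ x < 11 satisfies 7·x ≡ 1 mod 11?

11 = 1·7 + 4
7 = 1·4 + 3
4 = 1·3 + 1
3 = 3·1 + 0
Back-substituting gives 7·8 ≡ 1 (mod 11).

8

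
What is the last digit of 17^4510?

9

Last digits of 7^n: 7, 9, 3, 1 (period 4).
4510 leaves remainder 2 on division by 4, so 17^4510 ends in 9.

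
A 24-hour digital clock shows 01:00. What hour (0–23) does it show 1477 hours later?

Dividing 1477 by 24 gives quotient 61 and remainder 13.
(1 + 13) mod 24 = 14.

14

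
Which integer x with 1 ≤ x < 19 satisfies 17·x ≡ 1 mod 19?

17·9 = 153 = 8·19 + 1, so 17⁻¹ ≡ 9 (mod 19).

9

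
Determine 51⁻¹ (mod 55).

51·41 = 2091 = 38·55 + 1, so 51⁻¹ ≡ 41 (mod 55).

41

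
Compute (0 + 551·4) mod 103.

41

551·4 = 2204.
2204 mod 103 = 41 (since 21·103 = 2163).
(0 + 41) mod 103 = 41.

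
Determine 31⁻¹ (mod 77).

5

77 = 2·31 + 15
31 = 2·15 + 1
15 = 15·1 + 0
Back-substituting gives 31·5 ≡ 1 (mod 77).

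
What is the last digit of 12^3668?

The units digit of 12^n cycles with period 4: 2, 4, 8, 6, …
3668 mod 4 = 0, so the last digit matches 2^4 = 6.

6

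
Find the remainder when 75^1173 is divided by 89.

Successive squares of 75 mod 89: 75^1≡75, 75^2≡18, 75^4≡57, 75^8≡45, 75^16≡67, 75^32≡39, 75^64≡8, 75^128≡64, 75^256≡2, 75^512≡4, 75^1024≡16.
1173 = 1 + 4 + 16 + 128 + 1024, so 75^1173 ≡ 75·57·67·64·16 ≡ 56 (mod 89).

56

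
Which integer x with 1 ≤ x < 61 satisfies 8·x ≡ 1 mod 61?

23

8·23 = 184 = 3·61 + 1, so 8⁻¹ ≡ 23 (mod 61).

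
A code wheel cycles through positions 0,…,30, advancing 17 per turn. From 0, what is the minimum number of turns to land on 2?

22

17⁻¹ ≡ 11 (mod 31) because 17·11 = 187 = 6·31 + 1.
So x ≡ 11·2 = 22 ≡ 22 (mod 31).
Check: 17·22 = 374 = 12·31 + 2.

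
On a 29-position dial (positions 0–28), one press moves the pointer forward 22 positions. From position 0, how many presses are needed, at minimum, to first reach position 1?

4

22·4 = 88 = 3·29 + 1, so 22⁻¹ ≡ 4 (mod 29).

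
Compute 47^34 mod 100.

69

Square-and-reduce mod 100: 47^1≡47, 47^2≡9, 47^4≡81, 47^8≡61, 47^16≡21, 47^32≡41.
34 = 2 + 32, so 47^34 ≡ 9·41 ≡ 69 (mod 100).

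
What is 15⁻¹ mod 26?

15·7 = 105 = 4·26 + 1, so 15⁻¹ ≡ 7 (mod 26).

7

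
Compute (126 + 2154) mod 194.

146

2154 = 11·194 + 20, so 2154 mod 194 = 20.
(126 + 20) mod 194 = 146.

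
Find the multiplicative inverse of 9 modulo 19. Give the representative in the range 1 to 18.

19 = 2·9 + 1
9 = 9·1 + 0
Back-substituting gives 9·17 ≡ 1 (mod 19).

17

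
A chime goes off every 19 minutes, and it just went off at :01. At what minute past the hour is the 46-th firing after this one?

35

46·19 = 874.
Dividing 874 by 60 gives quotient 14 and remainder 34.
(1 + 34) mod 60 = 35.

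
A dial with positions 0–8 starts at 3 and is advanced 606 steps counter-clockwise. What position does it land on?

606 − 67·9 = 3, so 606 ≡ 3 (mod 9).
(3 − 3) mod 9 = 0.

0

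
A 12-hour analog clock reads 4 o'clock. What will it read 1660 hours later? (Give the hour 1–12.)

1660 mod 12 = 4 (since 138·12 = 1656).
4 + 4 → 8 on a 12-hour dial.

8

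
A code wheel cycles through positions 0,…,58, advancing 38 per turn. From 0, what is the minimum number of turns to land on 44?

The inverse of 38 mod 59 is 14 (since 38·14 = 532 ≡ 1).
So x ≡ 14·44 = 616 ≡ 26 (mod 59).
Check: 38·26 = 988 = 16·59 + 44.

26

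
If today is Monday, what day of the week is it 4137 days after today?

Monday

4137 mod 7 = 0 (since 591·7 = 4137).
Monday + 0 days → Monday.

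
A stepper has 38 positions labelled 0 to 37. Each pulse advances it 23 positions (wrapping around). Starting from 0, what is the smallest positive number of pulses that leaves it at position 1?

23·5 = 115 = 3·38 + 1, so 23⁻¹ ≡ 5 (mod 38).

5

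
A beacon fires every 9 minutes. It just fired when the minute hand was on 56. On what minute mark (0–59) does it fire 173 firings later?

53

173·9 = 1557.
Dividing 1557 by 60 gives quotient 25 and remainder 57.
(56 + 57) mod 60 = 53.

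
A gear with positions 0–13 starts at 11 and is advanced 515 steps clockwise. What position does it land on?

8

515 mod 14 = 11 (since 36·14 = 504).
(11 + 11) mod 14 = 8.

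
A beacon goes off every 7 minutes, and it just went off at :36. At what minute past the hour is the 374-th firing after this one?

374·7 = 2618.
2618 mod 60 = 38 (since 43·60 = 2580).
(36 + 38) mod 60 = 14.

14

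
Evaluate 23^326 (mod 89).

20

By repeated squaring mod 89: 23^1≡23, 23^2≡84, 23^4≡25, 23^8≡2, 23^16≡4, 23^32≡16, 23^64≡78, 23^128≡32, 23^256≡45.
Since 326 = 2 + 4 + 64 + 256 in binary, 23^326 ≡ 84·25·78·45 ≡ 20 (mod 89).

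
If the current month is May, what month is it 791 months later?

791 = 65·12 + 11, so 791 mod 12 = 11.
May + 11 months → April.

April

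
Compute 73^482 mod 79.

20

By repeated squaring mod 79: 73^1≡73, 73^2≡36, 73^4≡32, 73^8≡76, 73^16≡9, 73^32≡2, 73^64≡4, 73^128≡16, 73^256≡19.
482 = 2 + 32 + 64 + 128 + 256, so 73^482 ≡ 36·2·4·16·19 ≡ 20 (mod 79).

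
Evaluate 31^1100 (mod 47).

34

Successive squares of 31 mod 47: 31^1≡31, 31^2≡21, 31^4≡18, 31^8≡42, 31^16≡25, 31^32≡14, 31^64≡8, 31^128≡17, 31^256≡7, 31^512≡2, 31^1024≡4.
1100 = 4 + 8 + 64 + 1024, so 31^1100 ≡ 18·42·8·4 ≡ 34 (mod 47).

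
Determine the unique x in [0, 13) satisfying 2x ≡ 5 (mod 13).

9

2⁻¹ ≡ 7 (mod 13) because 2·7 = 14 = 1·13 + 1.
So x ≡ 7·5 = 35 ≡ 9 (mod 13).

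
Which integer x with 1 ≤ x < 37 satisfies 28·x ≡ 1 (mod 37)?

28·4 = 112 = 3·37 + 1, so 28⁻¹ ≡ 4 (mod 37).

4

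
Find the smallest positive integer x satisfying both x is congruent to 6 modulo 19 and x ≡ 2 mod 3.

Since 3·13 ≡ 1 (mod 19), take x = 2 + 3·((6−2)·13 mod 19) = 2 + 3·14 = 44.
Check: 44 mod 19 = 6, 44 mod 3 = 2.

44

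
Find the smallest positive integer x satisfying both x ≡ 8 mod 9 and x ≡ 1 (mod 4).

x ≡ 1 (mod 4) gives x ∈ {1, 5, 9, 13, 17}.
The first of these with x mod 9 = 8 is 17.

17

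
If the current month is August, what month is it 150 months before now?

150 mod 12 = 6 (since 12·12 = 144).
August − 6 months → February.

February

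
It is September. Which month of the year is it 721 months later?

Dividing 721 by 12 gives quotient 60 and remainder 1.
September + 1 month → October.

October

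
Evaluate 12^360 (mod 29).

1

Square-and-reduce mod 29: 12^1≡12, 12^2≡28, 12^4≡1, 12^8≡1, 12^16≡1, 12^32≡1, 12^64≡1, 12^128≡1, 12^256≡1.
360 = 8 + 32 + 64 + 256, so 12^360 ≡ 1·1·1·1 ≡ 1 (mod 29).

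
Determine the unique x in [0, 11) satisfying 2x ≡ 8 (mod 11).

The inverse of 2 mod 11 is 6 (since 2·6 = 12 ≡ 1).
So x ≡ 6·8 = 48 ≡ 4 (mod 11).

4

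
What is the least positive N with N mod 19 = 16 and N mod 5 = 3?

Since 5·4 ≡ 1 (mod 19), take x = 3 + 5·((16−3)·4 mod 19) = 3 + 5·14 = 73.
Check: 73 mod 19 = 16, 73 mod 5 = 3.

73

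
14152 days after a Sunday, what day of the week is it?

14152 mod 7 = 5 (since 2021·7 = 14147).
Sunday + 5 days → Friday.

Friday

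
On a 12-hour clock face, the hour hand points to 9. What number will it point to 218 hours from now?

11

218 = 18·12 + 2, so 218 mod 12 = 2.
9 + 2 → 11 on a 12-hour dial.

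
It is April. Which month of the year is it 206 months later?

206 = 17·12 + 2, so 206 mod 12 = 2.
April + 2 months → June.

June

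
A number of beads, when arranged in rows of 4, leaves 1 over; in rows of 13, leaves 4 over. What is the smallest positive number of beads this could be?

17

Since 13·1 ≡ 1 (mod 4), take x = 4 + 13·((1−4)·1 mod 4) = 4 + 13·1 = 17.
Check: 17 mod 4 = 1, 17 mod 13 = 4.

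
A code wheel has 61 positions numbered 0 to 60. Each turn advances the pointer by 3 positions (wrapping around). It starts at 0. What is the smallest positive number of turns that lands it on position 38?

33

3⁻¹ ≡ 41 (mod 61) because 3·41 = 123 = 2·61 + 1.
Multiplying both sides by 41: x ≡ 41·38 = 1558 ≡ 33 (mod 61).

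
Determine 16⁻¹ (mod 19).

16·6 = 96 = 5·19 + 1, so 16⁻¹ ≡ 6 (mod 19).

6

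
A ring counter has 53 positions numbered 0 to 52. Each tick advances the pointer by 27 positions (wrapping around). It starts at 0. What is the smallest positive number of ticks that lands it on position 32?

The inverse of 27 mod 53 is 2 (since 27·2 = 54 ≡ 1).
Multiplying both sides by 2: x ≡ 2·32 = 64 ≡ 11 (mod 53).

11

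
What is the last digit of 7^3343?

3

The units digit of 7^n cycles with period 4: 7, 9, 3, 1, …
3343 mod 4 = 3, so the last digit matches 7^3 = 3.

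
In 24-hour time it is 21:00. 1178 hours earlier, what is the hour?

19

1178 = 49·24 + 2, so 1178 mod 24 = 2.
(21 − 2) mod 24 = 19.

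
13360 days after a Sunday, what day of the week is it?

Thursday

13360 − 1908·7 = 4, so 13360 ≡ 4 (mod 7).
Sunday + 4 days → Thursday.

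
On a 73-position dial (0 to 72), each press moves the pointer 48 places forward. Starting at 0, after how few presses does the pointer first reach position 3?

48⁻¹ ≡ 35 (mod 73) because 48·35 = 1680 = 23·73 + 1.
Multiplying both sides by 35: x ≡ 35·3 = 105 ≡ 32 (mod 73).

32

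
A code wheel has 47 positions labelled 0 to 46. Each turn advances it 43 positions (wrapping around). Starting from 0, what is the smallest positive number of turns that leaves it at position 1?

35

47 = 1·43 + 4
43 = 10·4 + 3
4 = 1·3 + 1
3 = 3·1 + 0
Back-substituting gives 43·35 ≡ 1 (mod 47).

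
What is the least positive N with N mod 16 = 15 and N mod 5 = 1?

31

Since 5·13 ≡ 1 (mod 16), take x = 1 + 5·((15−1)·13 mod 16) = 1 + 5·6 = 31.
Check: 31 mod 16 = 15, 31 mod 5 = 1.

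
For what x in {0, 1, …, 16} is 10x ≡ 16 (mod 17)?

10⁻¹ ≡ 12 (mod 17) because 10·12 = 120 = 7·17 + 1.
So x ≡ 12·16 = 192 ≡ 5 (mod 17).

5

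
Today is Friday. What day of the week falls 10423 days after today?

10423 = 1489·7 + 0, so 10423 mod 7 = 0.
Friday + 0 days → Friday.

Friday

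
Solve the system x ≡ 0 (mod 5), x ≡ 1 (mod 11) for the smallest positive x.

x ≡ 0 (mod 5) gives x ∈ {0, 5, 10, 15, 20, 25, 30, 35, …}.
The first of these with x mod 11 = 1 is 45.

45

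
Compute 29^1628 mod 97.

9

By repeated squaring mod 97: 29^1≡29, 29^2≡65, 29^4≡54, 29^8≡6, 29^16≡36, 29^32≡35, 29^64≡61, 29^128≡35, 29^256≡61, 29^512≡35, 29^1024≡61.
Since 1628 = 4 + 8 + 16 + 64 + 512 + 1024 in binary, 29^1628 ≡ 54·6·36·61·35·61 ≡ 9 (mod 97).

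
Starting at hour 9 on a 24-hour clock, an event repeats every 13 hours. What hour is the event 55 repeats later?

4

55·13 = 715.
715 = 29·24 + 19, so 715 mod 24 = 19.
(9 + 19) mod 24 = 4.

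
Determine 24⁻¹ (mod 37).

17

37 = 1·24 + 13
24 = 1·13 + 11
13 = 1·11 + 2
11 = 5·2 + 1
2 = 2·1 + 0
Back-substituting gives 24·17 ≡ 1 (mod 37).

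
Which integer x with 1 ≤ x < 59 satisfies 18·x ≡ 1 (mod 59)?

23

59 = 3·18 + 5
18 = 3·5 + 3
5 = 1·3 + 2
3 = 1·2 + 1
2 = 2·1 + 0
Back-substituting gives 18·23 ≡ 1 (mod 59).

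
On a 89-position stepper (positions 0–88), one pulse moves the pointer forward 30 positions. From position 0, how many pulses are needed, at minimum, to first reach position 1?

3

89 = 2·30 + 29
30 = 1·29 + 1
29 = 29·1 + 0
Back-substituting gives 30·3 ≡ 1 (mod 89).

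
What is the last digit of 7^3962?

9

The units digit of 7^n cycles with period 4: 7, 9, 3, 1, …
3962 mod 4 = 2, so the last digit matches 7^2 = 9.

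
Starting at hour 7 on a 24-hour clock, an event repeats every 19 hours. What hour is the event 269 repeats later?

6

269·19 = 5111.
5111 = 212·24 + 23, so 5111 mod 24 = 23.
(7 + 23) mod 24 = 6.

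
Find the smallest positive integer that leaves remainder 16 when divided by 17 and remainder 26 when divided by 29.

84

Since 29·10 ≡ 1 (mod 17), take x = 26 + 29·((16−26)·10 mod 17) = 26 + 29·2 = 84.
Check: 84 mod 17 = 16, 84 mod 29 = 26.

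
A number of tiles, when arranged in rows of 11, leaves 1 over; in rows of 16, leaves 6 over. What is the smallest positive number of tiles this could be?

166

Since 16·9 ≡ 1 (mod 11), take x = 6 + 16·((1−6)·9 mod 11) = 6 + 16·10 = 166.
Check: 166 mod 11 = 1, 166 mod 16 = 6.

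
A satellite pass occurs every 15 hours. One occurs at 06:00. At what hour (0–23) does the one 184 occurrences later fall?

184·15 = 2760.
2760 mod 24 = 0 (since 115·24 = 2760).
(6 + 0) mod 24 = 6.

6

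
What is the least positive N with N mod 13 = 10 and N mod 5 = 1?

x ≡ 1 (mod 5) gives x ∈ {1, 6, 11, 16, 21, 26, 31, 36}.
The first of these with x mod 13 = 10 is 36.

36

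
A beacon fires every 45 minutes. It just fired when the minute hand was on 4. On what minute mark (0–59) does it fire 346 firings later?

34

346·45 = 15570.
15570 = 259·60 + 30, so 15570 mod 60 = 30.
(4 + 30) mod 60 = 34.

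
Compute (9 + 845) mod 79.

845 − 10·79 = 55, so 845 ≡ 55 (mod 79).
(9 + 55) mod 79 = 64.

64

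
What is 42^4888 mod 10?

Last digits of 2^n: 2, 4, 8, 6 (period 4).
4888 leaves remainder 0 on division by 4, so 42^4888 ends in 6.

6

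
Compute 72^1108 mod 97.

Square-and-reduce mod 97: 72^1≡72, 72^2≡43, 72^4≡6, 72^8≡36, 72^16≡35, 72^32≡61, 72^64≡35, 72^128≡61, 72^256≡35, 72^512≡61, 72^1024≡35.
Since 1108 = 4 + 16 + 64 + 1024 in binary, 72^1108 ≡ 6·35·35·35 ≡ 6 (mod 97).

6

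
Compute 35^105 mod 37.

By repeated squaring mod 37: 35^1≡35, 35^2≡4, 35^4≡16, 35^8≡34, 35^16≡9, 35^32≡7, 35^64≡12.
105 = 1 + 8 + 32 + 64, so 35^105 ≡ 35·34·7·12 ≡ 23 (mod 37).

23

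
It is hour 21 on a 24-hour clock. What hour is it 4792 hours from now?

13

Dividing 4792 by 24 gives quotient 199 and remainder 16.
(21 + 16) mod 24 = 13.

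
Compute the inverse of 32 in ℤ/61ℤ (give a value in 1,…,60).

21

32·21 = 672 = 11·61 + 1, so 32⁻¹ ≡ 21 (mod 61).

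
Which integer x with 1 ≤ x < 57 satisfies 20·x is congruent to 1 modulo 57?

20

20·20 = 400 = 7·57 + 1, so 20⁻¹ ≡ 20 (mod 57).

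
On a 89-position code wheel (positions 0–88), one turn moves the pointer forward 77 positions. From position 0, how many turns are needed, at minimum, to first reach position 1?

89 = 1·77 + 12
77 = 6·12 + 5
12 = 2·5 + 2
5 = 2·2 + 1
2 = 2·1 + 0
Back-substituting gives 77·37 ≡ 1 (mod 89).

37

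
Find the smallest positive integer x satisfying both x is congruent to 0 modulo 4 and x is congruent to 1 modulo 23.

24

x ≡ 0 (mod 4) gives x ∈ {0, 4, 8, 12, 16, 20, 24}.
The first of these with x mod 23 = 1 is 24.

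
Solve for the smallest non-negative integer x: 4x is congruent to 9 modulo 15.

6

The inverse of 4 mod 15 is 4 (since 4·4 = 16 ≡ 1).
Multiplying both sides by 4: x ≡ 4·9 = 36 ≡ 6 (mod 15).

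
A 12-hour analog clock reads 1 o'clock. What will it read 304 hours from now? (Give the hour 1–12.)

5

304 − 25·12 = 4, so 304 ≡ 4 (mod 12).
1 + 4 → 5 on a 12-hour dial.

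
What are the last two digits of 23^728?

81

Square-and-reduce mod 100: 23^1≡23, 23^2≡29, 23^4≡41, 23^8≡81, 23^16≡61, 23^32≡21, 23^64≡41, 23^128≡81, 23^256≡61, 23^512≡21.
Since 728 = 8 + 16 + 64 + 128 + 512 in binary, 23^728 ≡ 81·61·41·81·21 ≡ 81 (mod 100).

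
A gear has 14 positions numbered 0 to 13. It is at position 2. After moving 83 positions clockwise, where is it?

1

Dividing 83 by 14 gives quotient 5 and remainder 13.
(2 + 13) mod 14 = 1.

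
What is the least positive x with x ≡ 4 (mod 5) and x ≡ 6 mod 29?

x ≡ 4 (mod 5) gives x ∈ {4, 9, 14, 19, 24, 29, 34, 39, …}.
The first of these with x mod 29 = 6 is 64.

64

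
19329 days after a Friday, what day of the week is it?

19329 mod 7 = 2 (since 2761·7 = 19327).
Friday + 2 days → Sunday.

Sunday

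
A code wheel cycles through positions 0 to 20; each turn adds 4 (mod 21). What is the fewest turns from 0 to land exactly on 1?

16

21 = 5·4 + 1
4 = 4·1 + 0
Back-substituting gives 4·16 ≡ 1 (mod 21).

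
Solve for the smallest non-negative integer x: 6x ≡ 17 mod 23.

22

6⁻¹ ≡ 4 (mod 23) because 6·4 = 24 = 1·23 + 1.
Multiplying both sides by 4: x ≡ 4·17 = 68 ≡ 22 (mod 23).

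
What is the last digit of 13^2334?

9

The units digit of 13^n cycles with period 4: 3, 9, 7, 1, …
2334 leaves remainder 2 on division by 4, so 13^2334 ends in 9.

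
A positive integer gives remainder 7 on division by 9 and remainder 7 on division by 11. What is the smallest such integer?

7

x ≡ 7 (mod 9) gives x ∈ {7}.
The first of these with x mod 11 = 7 is 7.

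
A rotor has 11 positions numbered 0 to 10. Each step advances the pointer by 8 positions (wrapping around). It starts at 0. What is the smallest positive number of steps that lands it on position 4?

8⁻¹ ≡ 7 (mod 11) because 8·7 = 56 = 5·11 + 1.
So x ≡ 7·4 = 28 ≡ 6 (mod 11).
Check: 8·6 = 48 = 4·11 + 4.

6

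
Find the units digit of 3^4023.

7

Powers of 3 mod 10 repeat with period 4: 3, 9, 7, 1.
4023 mod 4 = 3, so the last digit matches 3^3 = 7.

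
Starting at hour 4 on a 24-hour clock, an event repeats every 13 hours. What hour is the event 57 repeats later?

1

57·13 = 741.
Dividing 741 by 24 gives quotient 30 and remainder 21.
(4 + 21) mod 24 = 1.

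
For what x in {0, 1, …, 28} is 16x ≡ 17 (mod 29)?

16⁻¹ ≡ 20 (mod 29) because 16·20 = 320 = 11·29 + 1.
Multiplying both sides by 20: x ≡ 20·17 = 340 ≡ 21 (mod 29).
Check: 16·21 = 336 = 11·29 + 17.

21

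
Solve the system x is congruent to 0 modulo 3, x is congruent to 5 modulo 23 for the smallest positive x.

x ≡ 0 (mod 3) gives x ∈ {0, 3, 6, 9, 12, 15, 18, 21, …}.
The first of these with x mod 23 = 5 is 51.

51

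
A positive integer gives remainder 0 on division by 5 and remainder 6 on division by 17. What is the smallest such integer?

x ≡ 0 (mod 5) gives x ∈ {0, 5, 10, 15, 20, 25, 30, 35, …}.
The first of these with x mod 17 = 6 is 40.

40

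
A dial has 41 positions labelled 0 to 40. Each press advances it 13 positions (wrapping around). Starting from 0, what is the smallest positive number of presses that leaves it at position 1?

41 = 3·13 + 2
13 = 6·2 + 1
2 = 2·1 + 0
Back-substituting gives 13·19 ≡ 1 (mod 41).

19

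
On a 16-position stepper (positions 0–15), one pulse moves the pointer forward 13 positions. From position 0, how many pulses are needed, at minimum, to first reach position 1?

16 = 1·13 + 3
13 = 4·3 + 1
3 = 3·1 + 0
Back-substituting gives 13·5 ≡ 1 (mod 16).

5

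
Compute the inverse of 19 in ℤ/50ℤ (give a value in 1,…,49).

50 = 2·19 + 12
19 = 1·12 + 7
12 = 1·7 + 5
7 = 1·5 + 2
5 = 2·2 + 1
2 = 2·1 + 0
Back-substituting gives 19·29 ≡ 1 (mod 50).

29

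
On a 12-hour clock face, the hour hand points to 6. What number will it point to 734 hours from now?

734 = 61·12 + 2, so 734 mod 12 = 2.
6 + 2 → 8 on a 12-hour dial.

8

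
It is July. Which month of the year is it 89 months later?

December

Dividing 89 by 12 gives quotient 7 and remainder 5.
July + 5 months → December.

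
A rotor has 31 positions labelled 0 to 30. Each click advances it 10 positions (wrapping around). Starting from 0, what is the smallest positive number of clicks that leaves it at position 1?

28

10·28 = 280 = 9·31 + 1, so 10⁻¹ ≡ 28 (mod 31).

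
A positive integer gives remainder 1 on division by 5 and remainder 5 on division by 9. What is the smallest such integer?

41

x ≡ 1 (mod 5) gives x ∈ {1, 6, 11, 16, 21, 26, 31, 36, …}.
The first of these with x mod 9 = 5 is 41.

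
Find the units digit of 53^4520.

The units digit of 53^n cycles with period 4: 3, 9, 7, 1, …
4520 mod 4 = 0, so the last digit matches 3^4 = 1.

1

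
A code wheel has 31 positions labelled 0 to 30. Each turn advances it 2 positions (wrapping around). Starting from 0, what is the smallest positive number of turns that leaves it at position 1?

16

31 = 15·2 + 1
2 = 2·1 + 0
Back-substituting gives 2·16 ≡ 1 (mod 31).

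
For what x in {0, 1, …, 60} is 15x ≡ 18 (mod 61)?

50

15⁻¹ ≡ 57 (mod 61) because 15·57 = 855 = 14·61 + 1.
So x ≡ 57·18 = 1026 ≡ 50 (mod 61).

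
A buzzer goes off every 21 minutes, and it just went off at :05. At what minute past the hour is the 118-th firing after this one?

118·21 = 2478.
2478 = 41·60 + 18, so 2478 mod 60 = 18.
(5 + 18) mod 60 = 23.

23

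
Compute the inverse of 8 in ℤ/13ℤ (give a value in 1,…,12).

5

13 = 1·8 + 5
8 = 1·5 + 3
5 = 1·3 + 2
3 = 1·2 + 1
2 = 2·1 + 0
Back-substituting gives 8·5 ≡ 1 (mod 13).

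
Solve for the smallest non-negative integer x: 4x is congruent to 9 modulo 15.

6

4⁻¹ ≡ 4 (mod 15) because 4·4 = 16 = 1·15 + 1.
Multiplying both sides by 4: x ≡ 4·9 = 36 ≡ 6 (mod 15).
Check: 4·6 = 24 = 1·15 + 9.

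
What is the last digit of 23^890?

9

The units digit of 23^n cycles with period 4: 3, 9, 7, 1, …
890 leaves remainder 2 on division by 4, so 23^890 ends in 9.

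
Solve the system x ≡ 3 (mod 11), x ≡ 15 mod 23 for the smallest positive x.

245

Since 23·1 ≡ 1 (mod 11), take x = 15 + 23·((3−15)·1 mod 11) = 15 + 23·10 = 245.
Check: 245 mod 11 = 3, 245 mod 23 = 15.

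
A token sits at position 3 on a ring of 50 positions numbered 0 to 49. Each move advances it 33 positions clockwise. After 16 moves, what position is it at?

31

16·33 = 528.
528 mod 50 = 28 (since 10·50 = 500).
(3 + 28) mod 50 = 31.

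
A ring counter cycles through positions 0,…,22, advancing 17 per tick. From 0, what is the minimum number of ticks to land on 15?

9

The inverse of 17 mod 23 is 19 (since 17·19 = 323 ≡ 1).
So x ≡ 19·15 = 285 ≡ 9 (mod 23).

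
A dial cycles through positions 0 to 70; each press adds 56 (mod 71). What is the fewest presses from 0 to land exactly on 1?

52

71 = 1·56 + 15
56 = 3·15 + 11
15 = 1·11 + 4
11 = 2·4 + 3
4 = 1·3 + 1
3 = 3·1 + 0
Back-substituting gives 56·52 ≡ 1 (mod 71).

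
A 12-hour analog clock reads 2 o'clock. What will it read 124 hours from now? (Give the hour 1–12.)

124 mod 12 = 4 (since 10·12 = 120).
2 + 4 → 6 on a 12-hour dial.

6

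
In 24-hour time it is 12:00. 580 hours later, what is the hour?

16

580 mod 24 = 4 (since 24·24 = 576).
(12 + 4) mod 24 = 16.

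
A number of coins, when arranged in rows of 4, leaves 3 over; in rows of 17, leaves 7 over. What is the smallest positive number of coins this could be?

7

Since 17·1 ≡ 1 (mod 4), take x = 7 + 17·((3−7)·1 mod 4) = 7 + 17·0 = 7.
Check: 7 mod 4 = 3, 7 mod 17 = 7.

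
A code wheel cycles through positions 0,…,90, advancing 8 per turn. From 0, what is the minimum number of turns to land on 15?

36

8⁻¹ ≡ 57 (mod 91) because 8·57 = 456 = 5·91 + 1.
So x ≡ 57·15 = 855 ≡ 36 (mod 91).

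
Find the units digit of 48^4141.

Last digits of 8^n: 8, 4, 2, 6 (period 4).
4141 mod 4 = 1, so the last digit matches 8^1 = 8.

8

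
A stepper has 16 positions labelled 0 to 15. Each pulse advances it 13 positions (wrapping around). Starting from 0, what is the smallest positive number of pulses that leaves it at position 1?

5

13·5 = 65 = 4·16 + 1, so 13⁻¹ ≡ 5 (mod 16).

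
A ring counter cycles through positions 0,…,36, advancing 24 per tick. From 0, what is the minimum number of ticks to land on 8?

24⁻¹ ≡ 17 (mod 37) because 24·17 = 408 = 11·37 + 1.
Multiplying both sides by 17: x ≡ 17·8 = 136 ≡ 25 (mod 37).

25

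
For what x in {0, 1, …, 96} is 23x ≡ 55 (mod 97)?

The inverse of 23 mod 97 is 38 (since 23·38 = 874 ≡ 1).
Multiplying both sides by 38: x ≡ 38·55 = 2090 ≡ 53 (mod 97).
Check: 23·53 = 1219 = 12·97 + 55.

53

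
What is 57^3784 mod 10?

Powers of 7 mod 10 repeat with period 4: 7, 9, 3, 1.
3784 leaves remainder 0 on division by 4, so 57^3784 ends in 1.

1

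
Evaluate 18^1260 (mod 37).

Successive squares of 18 mod 37: 18^1≡18, 18^2≡28, 18^4≡7, 18^8≡12, 18^16≡33, 18^32≡16, 18^64≡34, 18^128≡9, 18^256≡7, 18^512≡12, 18^1024≡33.
1260 = 4 + 8 + 32 + 64 + 128 + 1024, so 18^1260 ≡ 7·12·16·34·9·33 ≡ 1 (mod 37).

1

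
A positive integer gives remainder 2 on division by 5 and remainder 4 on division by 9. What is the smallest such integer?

22

x ≡ 2 (mod 5) gives x ∈ {2, 7, 12, 17, 22}.
The first of these with x mod 9 = 4 is 22.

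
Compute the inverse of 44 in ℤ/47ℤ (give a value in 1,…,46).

47 = 1·44 + 3
44 = 14·3 + 2
3 = 1·2 + 1
2 = 2·1 + 0
Back-substituting gives 44·31 ≡ 1 (mod 47).

31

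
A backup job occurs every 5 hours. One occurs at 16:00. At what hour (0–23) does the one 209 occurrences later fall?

5

209·5 = 1045.
1045 = 43·24 + 13, so 1045 mod 24 = 13.
(16 + 13) mod 24 = 5.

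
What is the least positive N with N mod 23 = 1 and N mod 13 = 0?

208

x ≡ 0 (mod 13) gives x ∈ {0, 13, 26, 39, 52, 65, 78, 91, …}.
The first of these with x mod 23 = 1 is 208.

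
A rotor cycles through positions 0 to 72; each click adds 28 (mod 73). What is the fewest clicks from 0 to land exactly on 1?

60

73 = 2·28 + 17
28 = 1·17 + 11
17 = 1·11 + 6
11 = 1·6 + 5
6 = 1·5 + 1
5 = 5·1 + 0
Back-substituting gives 28·60 ≡ 1 (mod 73).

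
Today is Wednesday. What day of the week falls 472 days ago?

Sunday

472 = 67·7 + 3, so 472 mod 7 = 3.
Wednesday − 3 days → Sunday.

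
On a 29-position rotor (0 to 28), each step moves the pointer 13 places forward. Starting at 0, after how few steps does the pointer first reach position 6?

25

13⁻¹ ≡ 9 (mod 29) because 13·9 = 117 = 4·29 + 1.
So x ≡ 9·6 = 54 ≡ 25 (mod 29).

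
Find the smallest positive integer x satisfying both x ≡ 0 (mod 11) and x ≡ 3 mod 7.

x ≡ 3 (mod 7) gives x ∈ {3, 10, 17, 24, 31, 38, 45, 52, …}.
The first of these with x mod 11 = 0 is 66.

66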